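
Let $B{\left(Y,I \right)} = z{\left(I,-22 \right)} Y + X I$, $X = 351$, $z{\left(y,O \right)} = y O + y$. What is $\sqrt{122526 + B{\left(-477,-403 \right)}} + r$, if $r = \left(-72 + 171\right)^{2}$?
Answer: $9801 + 3 i \sqrt{450642} \approx 9801.0 + 2013.9 i$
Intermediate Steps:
$z{\left(y,O \right)} = y + O y$ ($z{\left(y,O \right)} = O y + y = y + O y$)
$B{\left(Y,I \right)} = 351 I - 21 I Y$ ($B{\left(Y,I \right)} = I \left(1 - 22\right) Y + 351 I = I \left(-21\right) Y + 351 I = - 21 I Y + 351 I = 351 I - 21 I Y$)
$r = 9801$ ($r = 99^{2} = 9801$)
$\sqrt{122526 + B{\left(-477,-403 \right)}} + r = \sqrt{122526 + 3 \left(-403\right) \left(117 - -3339\right)} + 9801 = \sqrt{122526 + 3 \left(-403\right) \left(117 + 3339\right)} + 9801 = \sqrt{122526 + 3 \left(-403\right) 3456} + 9801 = \sqrt{122526 - 4178304} + 9801 = \sqrt{-4055778} + 9801 = 3 i \sqrt{450642} + 9801 = 9801 + 3 i \sqrt{450642}$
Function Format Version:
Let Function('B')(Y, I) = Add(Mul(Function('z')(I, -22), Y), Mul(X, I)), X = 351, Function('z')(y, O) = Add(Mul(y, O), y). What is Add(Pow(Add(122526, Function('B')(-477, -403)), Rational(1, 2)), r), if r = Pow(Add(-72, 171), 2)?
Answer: Add(9801, Mul(3, I, Pow(450642, Rational(1, 2)))) ≈ Add(9801.0, Mul(2013.9, I))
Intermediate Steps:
Function('z')(y, O) = Add(y, Mul(O, y)) (Function('z')(y, O) = Add(Mul(O, y), y) = Add(y, Mul(O, y)))
Function('B')(Y, I) = Add(Mul(351, I), Mul(-21, I, Y)) (Function('B')(Y, I) = Add(Mul(Mul(I, Add(1, -22)), Y), Mul(351, I)) = Add(Mul(Mul(I, -21), Y), Mul(351, I)) = Add(Mul(Mul(-21, I), Y), Mul(351, I)) = Add(Mul(-21, I, Y), Mul(351, I)) = Add(Mul(351, I), Mul(-21, I, Y)))
r = 9801 (r = Pow(99, 2) = 9801)
Add(Pow(Add(122526, Function('B')(-477, -403)), Rational(1, 2)), r) = Add(Pow(Add(122526, Mul(3, -403, Add(117, Mul(-7, -477)))), Rational(1, 2)), 9801) = Add(Pow(Add(122526, Mul(3, -403, Add(117, 3339))), Rational(1, 2)), 9801) = Add(Pow(Add(122526, Mul(3, -403, 3456)), Rational(1, 2)), 9801) = Add(Pow(Add(122526, -4178304), Rational(1, 2)), 9801) = Add(Pow(-4055778, Rational(1, 2)), 9801) = Add(Mul(3, I, Pow(450642, Rational(1, 2))), 9801) = Add(9801, Mul(3, I, Pow(450642, Rational(1, 2))))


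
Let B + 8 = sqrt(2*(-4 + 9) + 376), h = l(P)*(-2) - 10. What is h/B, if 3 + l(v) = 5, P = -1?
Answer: -8/23 - sqrt(386)/23 ≈ -1.2020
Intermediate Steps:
l(v) = 2 (l(v) = -3 + 5 = 2)
h = -14 (h = 2*(-2) - 10 = -4 - 10 = -14)
B = -8 + sqrt(386) (B = -8 + sqrt(2*(-4 + 9) + 376) = -8 + sqrt(2*5 + 376) = -8 + sqrt(10 + 376) = -8 + sqrt(386) ≈ 11.647)
h/B = -14/(-8 + sqrt(386))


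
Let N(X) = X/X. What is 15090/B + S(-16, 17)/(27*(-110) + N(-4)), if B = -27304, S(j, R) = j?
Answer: -22182673/40532788 ≈ -0.54728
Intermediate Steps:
N(X) = 1
15090/B + S(-16, 17)/(27*(-110) + N(-4)) = 15090/(-27304) - 16/(27*(-110) + 1) = 15090*(-1/27304) - 16/(-2970 + 1) = -7545/13652 - 16/(-2969) = -7545/13652 - 16*(-1/2969) = -7545/13652 + 16/2969 = -22182673/40532788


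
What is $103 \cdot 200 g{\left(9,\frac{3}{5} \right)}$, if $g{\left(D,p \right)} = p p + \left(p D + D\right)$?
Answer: $304056$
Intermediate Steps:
$g{\left(D,p \right)} = D + p^{2} + D p$ ($g{\left(D,p \right)} = p^{2} + \left(D p + D\right) = p^{2} + \left(D + D p\right) = D + p^{2} + D p$)
$103 \cdot 200 g{\left(9,\frac{3}{5} \right)} = 103 \cdot 200 \left(9 + \left(\frac{3}{5}\right)^{2} + 9 \cdot \frac{3}{5}\right) = 20600 \left(9 + \left(3 \cdot \frac{1}{5}\right)^{2} + 9 \cdot 3 \cdot \frac{1}{5}\right) = 20600 \left(9 + \left(\frac{3}{5}\right)^{2} + 9 \cdot \frac{3}{5}\right) = 20600 \left(9 + \frac{9}{25} + \frac{27}{5}\right) = 20600 \cdot \frac{369}{25} = 304056$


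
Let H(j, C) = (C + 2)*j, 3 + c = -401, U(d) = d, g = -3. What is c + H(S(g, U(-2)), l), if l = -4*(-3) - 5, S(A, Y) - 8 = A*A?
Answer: -251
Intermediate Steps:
S(A, Y) = 8 + A² (S(A, Y) = 8 + A*A = 8 + A²)
c = -404 (c = -3 - 401 = -404)
l = 7 (l = 12 - 5 = 7)
H(j, C) = j*(2 + C) (H(j, C) = (2 + C)*j = j*(2 + C))
c + H(S(g, U(-2)), l) = -404 + (8 + (-3)²)*(2 + 7) = -404 + (8 + 9)*9 = -404 + 17*9 = -404 + 153 = -251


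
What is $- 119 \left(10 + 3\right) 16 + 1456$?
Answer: $-23296$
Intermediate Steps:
$- 119 \left(10 + 3\right) 16 + 1456 = - 119 \cdot 13 \cdot 16 + 1456 = \left(-119\right) 208 + 1456 = -24752 + 1456 = -23296$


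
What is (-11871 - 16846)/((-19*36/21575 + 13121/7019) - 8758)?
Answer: 4348756741225/1325988788571 ≈ 3.2796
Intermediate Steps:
(-11871 - 16846)/((-19*36/21575 + 13121/7019) - 8758) = -28717/((-684*1/21575 + 13121*(1/7019)) - 8758) = -28717/((-684/21575 + 13121/7019) - 8758) = -28717/(278284579/151434925 - 8758) = -28717/(-1325988788571/151434925) = -28717*(-151434925/1325988788571) = 4348756741225/1325988788571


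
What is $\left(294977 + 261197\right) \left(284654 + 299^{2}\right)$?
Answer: $208039665570$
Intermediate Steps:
$\left(294977 + 261197\right) \left(284654 + 299^{2}\right) = 556174 \left(284654 + 89401\right) = 556174 \cdot 374055 = 208039665570$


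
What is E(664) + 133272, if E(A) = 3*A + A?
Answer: 135928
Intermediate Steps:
E(A) = 4*A
E(664) + 133272 = 4*664 + 133272 = 2656 + 133272 = 135928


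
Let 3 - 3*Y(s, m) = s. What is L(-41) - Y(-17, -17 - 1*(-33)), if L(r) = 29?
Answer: 67/3 ≈ 22.333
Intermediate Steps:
Y(s, m) = 1 - s/3
L(-41) - Y(-17, -17 - 1*(-33)) = 29 - (1 - 1/3*(-17)) = 29 - (1 + 17/3) = 29 - 1*20/3 = 29 - 20/3 = 67/3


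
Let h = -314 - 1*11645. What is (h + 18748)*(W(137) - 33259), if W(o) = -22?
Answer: -225944709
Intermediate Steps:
h = -11959 (h = -314 - 11645 = -11959)
(h + 18748)*(W(137) - 33259) = (-11959 + 18748)*(-22 - 33259) = 6789*(-33281) = -225944709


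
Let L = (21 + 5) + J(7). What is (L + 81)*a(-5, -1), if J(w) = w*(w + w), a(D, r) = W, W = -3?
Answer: -615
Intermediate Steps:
a(D, r) = -3
J(w) = 2*w² (J(w) = w*(2*w) = 2*w²)
L = 124 (L = (21 + 5) + 2*7² = 26 + 2*49 = 26 + 98 = 124)
(L + 81)*a(-5, -1) = (124 + 81)*(-3) = 205*(-3) = -615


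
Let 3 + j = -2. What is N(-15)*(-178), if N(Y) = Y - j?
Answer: 1780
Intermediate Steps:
j = -5 (j = -3 - 2 = -5)
N(Y) = 5 + Y (N(Y) = Y - 1*(-5) = Y + 5 = 5 + Y)
N(-15)*(-178) = (5 - 15)*(-178) = -10*(-178) = 1780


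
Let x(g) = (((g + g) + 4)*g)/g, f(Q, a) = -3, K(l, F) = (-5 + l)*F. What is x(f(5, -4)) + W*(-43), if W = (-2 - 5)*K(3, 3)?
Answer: -1808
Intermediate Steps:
K(l, F) = F*(-5 + l)
W = 42 (W = (-2 - 5)*(3*(-5 + 3)) = -21*(-2) = -7*(-6) = 42)
x(g) = 4 + 2*g (x(g) = ((2*g + 4)*g)/g = ((4 + 2*g)*g)/g = (g*(4 + 2*g))/g = 4 + 2*g)
x(f(5, -4)) + W*(-43) = (4 + 2*(-3)) + 42*(-43) = (4 - 6) - 1806 = -2 - 1806 = -1808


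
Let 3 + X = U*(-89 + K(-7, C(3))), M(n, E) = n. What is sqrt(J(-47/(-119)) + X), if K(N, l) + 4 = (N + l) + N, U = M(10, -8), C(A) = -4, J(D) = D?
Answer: 20*I*sqrt(39389)/119 ≈ 33.356*I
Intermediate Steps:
U = 10
K(N, l) = -4 + l + 2*N (K(N, l) = -4 + ((N + l) + N) = -4 + (l + 2*N) = -4 + l + 2*N)
X = -1113 (X = -3 + 10*(-89 + (-4 - 4 + 2*(-7))) = -3 + 10*(-89 + (-4 - 4 - 14)) = -3 + 10*(-89 - 22) = -3 + 10*(-111) = -3 - 1110 = -1113)
sqrt(J(-47/(-119)) + X) = sqrt(-47/(-119) - 1113) = sqrt(-47*(-1/119) - 1113) = sqrt(47/119 - 1113) = sqrt(-132400/119) = 20*I*sqrt(39389)/119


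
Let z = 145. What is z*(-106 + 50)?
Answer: -8120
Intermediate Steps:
z*(-106 + 50) = 145*(-106 + 50) = 145*(-56) = -8120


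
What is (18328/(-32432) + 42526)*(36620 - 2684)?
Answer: 2925251181384/2027 ≈ 1.4431e+9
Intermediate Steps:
(18328/(-32432) + 42526)*(36620 - 2684) = (18328*(-1/32432) + 42526)*33936 = (-2291/4054 + 42526)*33936 = (172398113/4054)*33936 = 2925251181384/2027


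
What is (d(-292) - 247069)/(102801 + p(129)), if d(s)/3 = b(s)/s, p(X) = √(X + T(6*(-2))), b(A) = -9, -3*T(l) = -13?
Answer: -22249463348763/9257607829676 + 360720605*√3/2314401957419 ≈ -2.4031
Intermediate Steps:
T(l) = 13/3 (T(l) = -⅓*(-13) = 13/3)
p(X) = √(13/3 + X) (p(X) = √(X + 13/3) = √(13/3 + X))
d(s) = -27/s (d(s) = 3*(-9/s) = -27/s)
(d(-292) - 247069)/(102801 + p(129)) = (-27/(-292) - 247069)/(102801 + √(39 + 9*129)/3) = (-27*(-1/292) - 247069)/(102801 + √(39 + 1161)/3) = (27/292 - 247069)/(102801 + √1200/3) = -72144121/(292*(102801 + (20*√3)/3)) = -72144121/(292*(102801 + 20*√3/3))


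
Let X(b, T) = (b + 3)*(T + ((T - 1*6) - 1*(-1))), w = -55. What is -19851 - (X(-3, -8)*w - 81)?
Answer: -19770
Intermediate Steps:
X(b, T) = (-5 + 2*T)*(3 + b) (X(b, T) = (3 + b)*(T + ((T - 6) + 1)) = (3 + b)*(T + ((-6 + T) + 1)) = (3 + b)*(T + (-5 + T)) = (3 + b)*(-5 + 2*T) = (-5 + 2*T)*(3 + b))
-19851 - (X(-3, -8)*w - 81) = -19851 - ((-15 - 5*(-3) + 6*(-8) + 2*(-8)*(-3))*(-55) - 81) = -19851 - ((-15 + 15 - 48 + 48)*(-55) - 81) = -19851 - (0*(-55) - 81) = -19851 - (0 - 81) = -19851 - 1*(-81) = -19851 + 81 = -19770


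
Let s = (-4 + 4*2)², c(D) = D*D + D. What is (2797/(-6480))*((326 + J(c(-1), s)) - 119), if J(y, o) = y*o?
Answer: -64331/720 ≈ -89.349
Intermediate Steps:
c(D) = D + D² (c(D) = D² + D = D + D²)
s = 16 (s = (-4 + 8)² = 4² = 16)
J(y, o) = o*y
(2797/(-6480))*((326 + J(c(-1), s)) - 119) = (2797/(-6480))*((326 + 16*(-(1 - 1))) - 119) = (2797*(-1/6480))*((326 + 16*(-1*0)) - 119) = -2797*((326 + 16*0) - 119)/6480 = -2797*((326 + 0) - 119)/6480 = -2797*(326 - 119)/6480 = -2797/6480*207 = -64331/720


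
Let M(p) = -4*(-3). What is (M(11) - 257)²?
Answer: 60025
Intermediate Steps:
M(p) = 12
(M(11) - 257)² = (12 - 257)² = (-245)² = 60025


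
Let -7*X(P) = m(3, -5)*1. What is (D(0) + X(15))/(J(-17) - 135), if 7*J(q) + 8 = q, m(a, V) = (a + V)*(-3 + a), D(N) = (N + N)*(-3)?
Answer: 0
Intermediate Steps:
D(N) = -6*N (D(N) = (2*N)*(-3) = -6*N)
m(a, V) = (-3 + a)*(V + a) (m(a, V) = (V + a)*(-3 + a) = (-3 + a)*(V + a))
X(P) = 0 (X(P) = -(3**2 - 3*(-5) - 3*3 - 5*3)/7 = -(9 + 15 - 9 - 15)/7 = -0 = -1/7*0 = 0)
J(q) = -8/7 + q/7
(D(0) + X(15))/(J(-17) - 135) = (-6*0 + 0)/((-8/7 + (1/7)*(-17)) - 135) = (0 + 0)/((-8/7 - 17/7) - 135) = 0/(-25/7 - 135) = 0/(-970/7) = 0*(-7/970) = 0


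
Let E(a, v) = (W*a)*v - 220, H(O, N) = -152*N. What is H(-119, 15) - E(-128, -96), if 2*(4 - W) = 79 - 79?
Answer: -51212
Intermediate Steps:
W = 4 (W = 4 - (79 - 79)/2 = 4 - ½*0 = 4 + 0 = 4)
E(a, v) = -220 + 4*a*v (E(a, v) = (4*a)*v - 220 = 4*a*v - 220 = -220 + 4*a*v)
H(-119, 15) - E(-128, -96) = -152*15 - (-220 + 4*(-128)*(-96)) = -2280 - (-220 + 49152) = -2280 - 1*48932 = -2280 - 48932 = -51212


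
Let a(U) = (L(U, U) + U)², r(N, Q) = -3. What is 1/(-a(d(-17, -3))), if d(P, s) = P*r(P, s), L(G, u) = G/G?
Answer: -1/2704 ≈ -0.00036982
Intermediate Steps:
L(G, u) = 1
d(P, s) = -3*P (d(P, s) = P*(-3) = -3*P)
a(U) = (1 + U)²
1/(-a(d(-17, -3))) = 1/(-(1 - 3*(-17))²) = 1/(-(1 + 51)²) = 1/(-1*52²) = 1/(-1*2704) = 1/(-2704) = -1/2704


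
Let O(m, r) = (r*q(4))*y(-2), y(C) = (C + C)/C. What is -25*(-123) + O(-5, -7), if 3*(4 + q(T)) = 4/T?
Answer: 9379/3 ≈ 3126.3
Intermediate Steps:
y(C) = 2 (y(C) = (2*C)/C = 2)
q(T) = -4 + 4/(3*T) (q(T) = -4 + (4/T)/3 = -4 + 4/(3*T))
O(m, r) = -22*r/3 (O(m, r) = (r*(-4 + (4/3)/4))*2 = (r*(-4 + (4/3)*(¼)))*2 = (r*(-4 + ⅓))*2 = (r*(-11/3))*2 = -11*r/3*2 = -22*r/3)
-25*(-123) + O(-5, -7) = -25*(-123) - 22/3*(-7) = 3075 + 154/3 = 9379/3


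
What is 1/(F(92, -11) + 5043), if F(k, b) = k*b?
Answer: 1/4031 ≈ 0.00024808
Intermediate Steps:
F(k, b) = b*k
1/(F(92, -11) + 5043) = 1/(-11*92 + 5043) = 1/(-1012 + 5043) = 1/4031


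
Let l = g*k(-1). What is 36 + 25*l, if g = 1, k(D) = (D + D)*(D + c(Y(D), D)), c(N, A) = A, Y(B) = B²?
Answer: 136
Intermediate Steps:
k(D) = 4*D² (k(D) = (D + D)*(D + D) = (2*D)*(2*D) = 4*D²)
l = 4 (l = 1*(4*(-1)²) = 1*(4*1) = 1*4 = 4)
36 + 25*l = 36 + 25*4 = 36 + 100 = 136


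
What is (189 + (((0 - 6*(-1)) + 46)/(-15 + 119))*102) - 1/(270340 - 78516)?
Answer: 46037759/191824 ≈ 240.00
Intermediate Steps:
(189 + (((0 - 6*(-1)) + 46)/(-15 + 119))*102) - 1/(270340 - 78516) = (189 + (((0 + 6) + 46)/104)*102) - 1/191824 = (189 + ((6 + 46)*(1/104))*102) - 1*1/191824 = (189 + (52*(1/104))*102) - 1/191824 = (189 + (1/2)*102) - 1/191824 = (189 + 51) - 1/191824 = 240 - 1/191824 = 46037759/191824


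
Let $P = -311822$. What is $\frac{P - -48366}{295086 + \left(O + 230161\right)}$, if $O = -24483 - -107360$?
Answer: $- \frac{65864}{152031} \approx -0.43323$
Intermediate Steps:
$O = 82877$ ($O = -24483 + 107360 = 82877$)
$\frac{P - -48366}{295086 + \left(O + 230161\right)} = \frac{-311822 - -48366}{295086 + \left(82877 + 230161\right)} = \frac{-311822 + 48366}{295086 + 313038} = - \frac{263456}{608124} = \left(-263456\right) \frac{1}{608124} = - \frac{65864}{152031}$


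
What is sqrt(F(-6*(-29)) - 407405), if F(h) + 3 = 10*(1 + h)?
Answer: I*sqrt(405658) ≈ 636.91*I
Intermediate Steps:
F(h) = 7 + 10*h (F(h) = -3 + 10*(1 + h) = -3 + (10 + 10*h) = 7 + 10*h)
sqrt(F(-6*(-29)) - 407405) = sqrt((7 + 10*(-6*(-29))) - 407405) = sqrt((7 + 10*174) - 407405) = sqrt((7 + 1740) - 407405) = sqrt(1747 - 407405) = sqrt(-405658) = I*sqrt(405658)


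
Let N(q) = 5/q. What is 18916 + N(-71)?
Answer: 1343031/71 ≈ 18916.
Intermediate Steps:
18916 + N(-71) = 18916 + 5/(-71) = 18916 + 5*(-1/71) = 18916 - 5/71 = 1343031/71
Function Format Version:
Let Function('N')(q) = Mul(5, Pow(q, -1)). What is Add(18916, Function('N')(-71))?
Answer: Rational(1343031, 71) ≈ 18916.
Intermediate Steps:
Add(18916, Function('N')(-71)) = Add(18916, Mul(5, Pow(-71, -1))) = Add(18916, Mul(5, Rational(-1, 71))) = Add(18916, Rational(-5, 71)) = Rational(1343031, 71)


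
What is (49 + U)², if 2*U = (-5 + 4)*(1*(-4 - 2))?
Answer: 2704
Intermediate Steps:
U = 3 (U = ((-5 + 4)*(1*(-4 - 2)))/2 = (-(-6))/2 = (-1*(-6))/2 = (½)*6 = 3)
(49 + U)² = (49 + 3)² = 52² = 2704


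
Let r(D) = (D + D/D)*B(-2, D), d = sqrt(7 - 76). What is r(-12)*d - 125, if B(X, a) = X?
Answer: -125 + 22*I*sqrt(69) ≈ -125.0 + 182.75*I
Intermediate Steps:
d = I*sqrt(69) (d = sqrt(-69) = I*sqrt(69) ≈ 8.3066*I)
r(D) = -2 - 2*D (r(D) = (D + D/D)*(-2) = (D + 1)*(-2) = (1 + D)*(-2) = -2 - 2*D)
r(-12)*d - 125 = (-2 - 2*(-12))*(I*sqrt(69)) - 125 = (-2 + 24)*(I*sqrt(69)) - 125 = 22*(I*sqrt(69)) - 125 = 22*I*sqrt(69) - 125 = -125 + 22*I*sqrt(69)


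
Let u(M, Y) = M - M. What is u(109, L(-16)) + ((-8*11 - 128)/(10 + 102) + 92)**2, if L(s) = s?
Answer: 1590121/196 ≈ 8112.9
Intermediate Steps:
u(M, Y) = 0
u(109, L(-16)) + ((-8*11 - 128)/(10 + 102) + 92)**2 = 0 + ((-8*11 - 128)/(10 + 102) + 92)**2 = 0 + ((-88 - 128)/112 + 92)**2 = 0 + (-216*1/112 + 92)**2 = 0 + (-27/14 + 92)**2 = 0 + (1261/14)**2 = 0 + 1590121/196 = 1590121/196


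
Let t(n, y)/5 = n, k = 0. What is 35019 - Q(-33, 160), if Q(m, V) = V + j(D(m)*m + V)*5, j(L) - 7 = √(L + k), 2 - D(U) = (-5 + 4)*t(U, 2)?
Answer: 34824 - 5*√5539 ≈ 34452.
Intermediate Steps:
t(n, y) = 5*n
D(U) = 2 + 5*U (D(U) = 2 - (-5 + 4)*5*U = 2 - (-1)*5*U = 2 - (-5)*U = 2 + 5*U)
j(L) = 7 + √L (j(L) = 7 + √(L + 0) = 7 + √L)
Q(m, V) = 35 + V + 5*√(V + m*(2 + 5*m)) (Q(m, V) = V + (7 + √((2 + 5*m)*m + V))*5 = V + (7 + √(m*(2 + 5*m) + V))*5 = V + (7 + √(V + m*(2 + 5*m)))*5 = V + (35 + 5*√(V + m*(2 + 5*m))) = 35 + V + 5*√(V + m*(2 + 5*m)))
35019 - Q(-33, 160) = 35019 - (35 + 160 + 5*√(160 - 33*(2 + 5*(-33)))) = 35019 - (35 + 160 + 5*√(160 - 33*(2 - 165))) = 35019 - (35 + 160 + 5*√(160 - 33*(-163))) = 35019 - (35 + 160 + 5*√(160 + 5379)) = 35019 - (35 + 160 + 5*√5539) = 35019 - (195 + 5*√5539) = 35019 + (-195 - 5*√5539) = 34824 - 5*√5539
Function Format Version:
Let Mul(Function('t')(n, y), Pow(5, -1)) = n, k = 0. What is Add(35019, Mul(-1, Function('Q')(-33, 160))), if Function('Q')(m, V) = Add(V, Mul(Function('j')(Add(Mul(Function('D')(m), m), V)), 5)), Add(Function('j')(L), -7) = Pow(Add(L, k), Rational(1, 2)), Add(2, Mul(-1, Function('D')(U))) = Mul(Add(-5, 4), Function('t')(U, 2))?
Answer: Add(34824, Mul(-5, Pow(5539, Rational(1, 2)))) ≈ 34452.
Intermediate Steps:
Function('t')(n, y) = Mul(5, n)
Function('D')(U) = Add(2, Mul(5, U)) (Function('D')(U) = Add(2, Mul(-1, Mul(Add(-5, 4), Mul(5, U)))) = Add(2, Mul(-1, Mul(-1, Mul(5, U)))) = Add(2, Mul(-1, Mul(-5, U))) = Add(2, Mul(5, U)))
Function('j')(L) = Add(7, Pow(L, Rational(1, 2))) (Function('j')(L) = Add(7, Pow(Add(L, 0), Rational(1, 2))) = Add(7, Pow(L, Rational(1, 2))))
Function('Q')(m, V) = Add(35, V, Mul(5, Pow(Add(V, Mul(m, Add(2, Mul(5, m)))), Rational(1, 2)))) (Function('Q')(m, V) = Add(V, Mul(Add(7, Pow(Add(Mul(Add(2, Mul(5, m)), m), V), Rational(1, 2))), 5)) = Add(V, Mul(Add(7, Pow(Add(Mul(m, Add(2, Mul(5, m))), V), Rational(1, 2))), 5)) = Add(V, Mul(Add(7, Pow(Add(V, Mul(m, Add(2, Mul(5, m)))), Rational(1, 2))), 5)) = Add(V, Add(35, Mul(5, Pow(Add(V, Mul(m, Add(2, Mul(5, m)))), Rational(1, 2))))) = Add(35, V, Mul(5, Pow(Add(V, Mul(m, Add(2, Mul(5, m)))), Rational(1, 2)))))
Add(35019, Mul(-1, Function('Q')(-33, 160))) = Add(35019, Mul(-1, Add(35, 160, Mul(5, Pow(Add(160, Mul(-33, Add(2, Mul(5, -33)))), Rational(1, 2)))))) = Add(35019, Mul(-1, Add(35, 160, Mul(5, Pow(Add(160, Mul(-33, Add(2, -165))), Rational(1, 2)))))) = Add(35019, Mul(-1, Add(35, 160, Mul(5, Pow(Add(160, Mul(-33, -163)), Rational(1, 2)))))) = Add(35019, Mul(-1, Add(35, 160, Mul(5, Pow(Add(160, 5379), Rational(1, 2)))))) = Add(35019, Mul(-1, Add(35, 160, Mul(5, Pow(5539, Rational(1, 2)))))) = Add(35019, Mul(-1, Add(195, Mul(5, Pow(5539, Rational(1, 2)))))) = Add(35019, Add(-195, Mul(-5, Pow(5539, Rational(1, 2))))) = Add(34824, Mul(-5, Pow(5539, Rational(1, 2))))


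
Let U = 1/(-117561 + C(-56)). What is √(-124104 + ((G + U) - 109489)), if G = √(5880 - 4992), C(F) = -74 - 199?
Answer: √(-3243404129638542 + 27769703112*√222)/117834 ≈ 483.28*I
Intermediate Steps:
C(F) = -273
G = 2*√222 (G = √888 = 2*√222 ≈ 29.799)
U = -1/117834 (U = 1/(-117561 - 273) = 1/(-117834) = -1/117834 ≈ -8.4865e-6)
√(-124104 + ((G + U) - 109489)) = √(-124104 + ((2*√222 - 1/117834) - 109489)) = √(-124104 + ((-1/117834 + 2*√222) - 109489)) = √(-124104 + (-12901526827/117834 + 2*√222)) = √(-27525197563/117834 + 2*√222)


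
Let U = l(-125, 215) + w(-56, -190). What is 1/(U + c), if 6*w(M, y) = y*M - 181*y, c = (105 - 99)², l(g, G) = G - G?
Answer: 1/7541 ≈ 0.00013261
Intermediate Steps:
l(g, G) = 0
c = 36 (c = 6² = 36)
w(M, y) = -181*y/6 + M*y/6 (w(M, y) = (y*M - 181*y)/6 = (M*y - 181*y)/6 = (-181*y + M*y)/6 = -181*y/6 + M*y/6)
U = 7505 (U = 0 + (⅙)*(-190)*(-181 - 56) = 0 + (⅙)*(-190)*(-237) = 0 + 7505 = 7505)
1/(U + c) = 1/(7505 + 36) = 1/7541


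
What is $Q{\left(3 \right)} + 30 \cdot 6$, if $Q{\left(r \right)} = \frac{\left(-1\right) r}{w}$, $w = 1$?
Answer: $177$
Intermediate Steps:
$Q{\left(r \right)} = - r$ ($Q{\left(r \right)} = \frac{\left(-1\right) r}{1} = - r 1 = - r$)
$Q{\left(3 \right)} + 30 \cdot 6 = \left(-1\right) 3 + 30 \cdot 6 = -3 + 180 = 177$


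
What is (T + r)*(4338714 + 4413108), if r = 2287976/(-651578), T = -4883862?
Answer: -13925108536480035132/325789 ≈ -4.2743e+13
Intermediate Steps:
r = -1143988/325789 (r = 2287976*(-1/651578) = -1143988/325789 ≈ -3.5114)
(T + r)*(4338714 + 4413108) = (-4883862 - 1143988/325789)*(4338714 + 4413108) = -1591109661106/325789*8751822 = -13925108536480035132/325789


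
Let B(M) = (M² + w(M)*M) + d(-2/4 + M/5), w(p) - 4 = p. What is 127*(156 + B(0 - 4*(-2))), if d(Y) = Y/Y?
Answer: 40259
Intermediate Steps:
d(Y) = 1
w(p) = 4 + p
B(M) = 1 + M² + M*(4 + M) (B(M) = (M² + (4 + M)*M) + 1 = (M² + M*(4 + M)) + 1 = 1 + M² + M*(4 + M))
127*(156 + B(0 - 4*(-2))) = 127*(156 + (1 + (0 - 4*(-2))² + (0 - 4*(-2))*(4 + (0 - 4*(-2))))) = 127*(156 + (1 + (0 + 8)² + (0 + 8)*(4 + (0 + 8)))) = 127*(156 + (1 + 8² + 8*(4 + 8))) = 127*(156 + (1 + 64 + 8*12)) = 127*(156 + (1 + 64 + 96)) = 127*(156 + 161) = 127*317 = 40259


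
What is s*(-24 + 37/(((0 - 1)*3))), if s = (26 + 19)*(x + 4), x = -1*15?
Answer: 17985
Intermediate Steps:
x = -15
s = -495 (s = (26 + 19)*(-15 + 4) = 45*(-11) = -495)
s*(-24 + 37/(((0 - 1)*3))) = -495*(-24 + 37/(((0 - 1)*3))) = -495*(-24 + 37/((-1*3))) = -495*(-24 + 37/(-3)) = -495*(-24 + 37*(-⅓)) = -495*(-24 - 37/3) = -495*(-109/3) = 17985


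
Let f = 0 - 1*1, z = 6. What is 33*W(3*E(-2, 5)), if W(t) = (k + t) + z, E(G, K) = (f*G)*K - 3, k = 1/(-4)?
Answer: 3531/4 ≈ 882.75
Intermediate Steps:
k = -¼ (k = 1*(-¼) = -¼ ≈ -0.25000)
f = -1 (f = 0 - 1 = -1)
E(G, K) = -3 - G*K (E(G, K) = (-G)*K - 3 = -G*K - 3 = -3 - G*K)
W(t) = 23/4 + t (W(t) = (-¼ + t) + 6 = 23/4 + t)
33*W(3*E(-2, 5)) = 33*(23/4 + 3*(-3 - 1*(-2)*5)) = 33*(23/4 + 3*(-3 + 10)) = 33*(23/4 + 3*7) = 33*(23/4 + 21) = 33*(107/4) = 3531/4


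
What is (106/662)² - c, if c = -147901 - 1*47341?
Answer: 21390911571/109561 ≈ 1.9524e+5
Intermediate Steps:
c = -195242 (c = -147901 - 47341 = -195242)
(106/662)² - c = (106/662)² - 1*(-195242) = (106*(1/662))² + 195242 = (53/331)² + 195242 = 2809/109561 + 195242 = 21390911571/109561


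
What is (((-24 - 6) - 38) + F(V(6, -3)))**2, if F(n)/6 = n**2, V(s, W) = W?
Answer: 196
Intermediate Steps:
F(n) = 6*n**2
(((-24 - 6) - 38) + F(V(6, -3)))**2 = (((-24 - 6) - 38) + 6*(-3)**2)**2 = ((-30 - 38) + 6*9)**2 = (-68 + 54)**2 = (-14)**2 = 196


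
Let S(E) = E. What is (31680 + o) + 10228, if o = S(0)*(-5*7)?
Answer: 41908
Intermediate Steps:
o = 0 (o = 0*(-5*7) = 0*(-35) = 0)
(31680 + o) + 10228 = (31680 + 0) + 10228 = 31680 + 10228 = 41908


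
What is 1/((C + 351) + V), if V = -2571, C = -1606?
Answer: -1/3826 ≈ -0.00026137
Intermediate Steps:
1/((C + 351) + V) = 1/((-1606 + 351) - 2571) = 1/(-1255 - 2571) = 1/(-3826) = -1/3826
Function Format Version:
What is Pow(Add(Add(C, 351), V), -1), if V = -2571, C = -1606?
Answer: Rational(-1, 3826) ≈ -0.00026137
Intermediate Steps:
Pow(Add(Add(C, 351), V), -1) = Pow(Add(Add(-1606, 351), -2571), -1) = Pow(Add(-1255, -2571), -1) = Pow(-3826, -1) = Rational(-1, 3826)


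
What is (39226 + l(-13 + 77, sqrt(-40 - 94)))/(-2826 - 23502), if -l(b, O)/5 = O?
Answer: -19613/13164 + 5*I*sqrt(134)/26328 ≈ -1.4899 + 0.0021984*I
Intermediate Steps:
l(b, O) = -5*O
(39226 + l(-13 + 77, sqrt(-40 - 94)))/(-2826 - 23502) = (39226 - 5*sqrt(-40 - 94))/(-2826 - 23502) = (39226 - 5*I*sqrt(134))/(-26328) = (39226 - 5*I*sqrt(134))*(-1/26328) = -19613/13164 + 5*I*sqrt(134)/26328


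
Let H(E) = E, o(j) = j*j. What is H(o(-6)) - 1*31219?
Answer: -31183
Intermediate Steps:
o(j) = j²
H(o(-6)) - 1*31219 = (-6)² - 1*31219 = 36 - 31219 = -31183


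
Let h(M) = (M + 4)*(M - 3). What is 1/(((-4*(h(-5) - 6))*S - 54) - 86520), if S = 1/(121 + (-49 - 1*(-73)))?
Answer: -145/12553238 ≈ -1.1551e-5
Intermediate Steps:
h(M) = (-3 + M)*(4 + M) (h(M) = (4 + M)*(-3 + M) = (-3 + M)*(4 + M))
S = 1/145 (S = 1/(121 + (-49 + 73)) = 1/(121 + 24) = 1/145 ≈ 0.0068966)
1/(((-4*(h(-5) - 6))*S - 54) - 86520) = 1/((-4*((-12 - 5 + (-5)**2) - 6)*(1/145) - 54) - 86520) = 1/((-4*((-12 - 5 + 25) - 6)*(1/145) - 54) - 86520) = 1/((-4*(8 - 6)*(1/145) - 54) - 86520) = 1/((-4*2*(1/145) - 54) - 86520) = 1/((-8*1/145 - 54) - 86520) = 1/((-8/145 - 54) - 86520) = 1/(-7838/145 - 86520) = 1/(-12553238/145) = -145/12553238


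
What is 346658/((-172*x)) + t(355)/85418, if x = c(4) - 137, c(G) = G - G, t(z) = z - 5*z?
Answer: 7394343041/503197438 ≈ 14.695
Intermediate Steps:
t(z) = -4*z
c(G) = 0
x = -137 (x = 0 - 137 = -137)
346658/((-172*x)) + t(355)/85418 = 346658/((-172*(-137))) - 4*355/85418 = 346658/23564 - 1420*1/85418 = 346658*(1/23564) - 710/42709 = 173329/11782 - 710/42709 = 7394343041/503197438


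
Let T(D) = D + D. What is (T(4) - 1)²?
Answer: 49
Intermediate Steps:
T(D) = 2*D
(T(4) - 1)² = (2*4 - 1)² = (8 - 1)² = 7² = 49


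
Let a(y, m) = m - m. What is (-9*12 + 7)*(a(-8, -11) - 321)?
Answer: 32421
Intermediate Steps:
a(y, m) = 0
(-9*12 + 7)*(a(-8, -11) - 321) = (-9*12 + 7)*(0 - 321) = (-108 + 7)*(-321) = -101*(-321) = 32421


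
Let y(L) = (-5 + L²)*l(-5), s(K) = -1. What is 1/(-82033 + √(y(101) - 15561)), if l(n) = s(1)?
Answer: -82033/6729438846 - I*√25757/6729438846 ≈ -1.219e-5 - 2.3849e-8*I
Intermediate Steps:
l(n) = -1
y(L) = 5 - L² (y(L) = (-5 + L²)*(-1) = 5 - L²)
1/(-82033 + √(y(101) - 15561)) = 1/(-82033 + √((5 - 1*101²) - 15561)) = 1/(-82033 + √((5 - 1*10201) - 15561)) = 1/(-82033 + √((5 - 10201) - 15561)) = 1/(-82033 + √(-10196 - 15561)) = 1/(-82033 + √(-25757)) = 1/(-82033 + I*√25757)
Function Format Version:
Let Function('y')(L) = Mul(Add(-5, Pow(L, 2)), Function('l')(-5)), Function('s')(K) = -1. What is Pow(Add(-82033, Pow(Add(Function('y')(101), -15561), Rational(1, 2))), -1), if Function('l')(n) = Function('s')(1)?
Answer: Add(Rational(-82033, 6729438846), Mul(Rational(-1, 6729438846), I, Pow(25757, Rational(1, 2)))) ≈ Add(-1.2190e-5, Mul(-2.3849e-8, I))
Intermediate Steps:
Function('l')(n) = -1
Function('y')(L) = Add(5, Mul(-1, Pow(L, 2))) (Function('y')(L) = Mul(Add(-5, Pow(L, 2)), -1) = Add(5, Mul(-1, Pow(L, 2))))
Pow(Add(-82033, Pow(Add(Function('y')(101), -15561), Rational(1, 2))), -1) = Pow(Add(-82033, Pow(Add(Add(5, Mul(-1, Pow(101, 2))), -15561), Rational(1, 2))), -1) = Pow(Add(-82033, Pow(Add(Add(5, Mul(-1, 10201)), -15561), Rational(1, 2))), -1) = Pow(Add(-82033, Pow(Add(Add(5, -10201), -15561), Rational(1, 2))), -1) = Pow(Add(-82033, Pow(Add(-10196, -15561), Rational(1, 2))), -1) = Pow(Add(-82033, Pow(-25757, Rational(1, 2))), -1) = Pow(Add(-82033, Mul(I, Pow(25757, Rational(1, 2)))), -1)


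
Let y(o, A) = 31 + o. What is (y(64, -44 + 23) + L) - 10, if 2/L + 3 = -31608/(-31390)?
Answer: 2627495/31281 ≈ 83.996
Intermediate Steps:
L = -31390/31281 (L = 2/(-3 - 31608/(-31390)) = 2/(-3 - 31608*(-1/31390)) = 2/(-3 + 15804/15695) = 2/(-31281/15695) = 2*(-15695/31281) = -31390/31281 ≈ -1.0035)
(y(64, -44 + 23) + L) - 10 = ((31 + 64) - 31390/31281) - 10 = (95 - 31390/31281) - 10 = 2940305/31281 - 10 = 2627495/31281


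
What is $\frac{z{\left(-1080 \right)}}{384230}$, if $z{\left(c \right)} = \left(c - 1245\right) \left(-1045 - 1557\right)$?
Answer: $\frac{604965}{38423} \approx 15.745$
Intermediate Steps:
$z{\left(c \right)} = 3239490 - 2602 c$ ($z{\left(c \right)} = \left(-1245 + c\right) \left(-2602\right) = 3239490 - 2602 c$)
$\frac{z{\left(-1080 \right)}}{384230} = \frac{3239490 - -2810160}{384230} = \left(3239490 + 2810160\right) \frac{1}{384230} = 6049650 \cdot \frac{1}{384230} = \frac{604965}{38423}$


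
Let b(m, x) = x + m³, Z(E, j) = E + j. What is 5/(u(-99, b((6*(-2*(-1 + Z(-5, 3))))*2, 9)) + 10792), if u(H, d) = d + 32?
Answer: 5/384081 ≈ 1.3018e-5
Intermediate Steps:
u(H, d) = 32 + d
5/(u(-99, b((6*(-2*(-1 + Z(-5, 3))))*2, 9)) + 10792) = 5/((32 + (9 + ((6*(-2*(-1 + (-5 + 3))))*2)³)) + 10792) = 5/((32 + (9 + ((6*(-2*(-1 - 2)))*2)³)) + 10792) = 5/((32 + (9 + ((6*(-2*(-3)))*2)³)) + 10792) = 5/((32 + (9 + ((6*6)*2)³)) + 10792) = 5/((32 + (9 + (36*2)³)) + 10792) = 5/((32 + (9 + 72³)) + 10792) = 5/((32 + (9 + 373248)) + 10792) = 5/((32 + 373257) + 10792) = 5/(373289 + 10792) = 5/384081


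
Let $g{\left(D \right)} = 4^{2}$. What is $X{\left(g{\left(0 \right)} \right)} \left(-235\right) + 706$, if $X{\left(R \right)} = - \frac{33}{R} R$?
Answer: $8461$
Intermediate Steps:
$g{\left(D \right)} = 16$
$X{\left(R \right)} = -33$
$X{\left(g{\left(0 \right)} \right)} \left(-235\right) + 706 = \left(-33\right) \left(-235\right) + 706 = 7755 + 706 = 8461$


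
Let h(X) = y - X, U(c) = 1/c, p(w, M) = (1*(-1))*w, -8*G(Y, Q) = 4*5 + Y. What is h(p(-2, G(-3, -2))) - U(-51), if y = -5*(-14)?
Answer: 3469/51 ≈ 68.020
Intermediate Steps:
y = 70
G(Y, Q) = -5/2 - Y/8 (G(Y, Q) = -(4*5 + Y)/8 = -(20 + Y)/8 = -5/2 - Y/8)
p(w, M) = -w
h(X) = 70 - X
h(p(-2, G(-3, -2))) - U(-51) = (70 - (-1)*(-2)) - 1/(-51) = (70 - 1*2) - 1*(-1/51) = (70 - 2) + 1/51 = 68 + 1/51 = 3469/51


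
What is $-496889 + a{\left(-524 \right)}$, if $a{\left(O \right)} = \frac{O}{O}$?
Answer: $-496888$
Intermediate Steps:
$a{\left(O \right)} = 1$
$-496889 + a{\left(-524 \right)} = -496889 + 1 = -496888$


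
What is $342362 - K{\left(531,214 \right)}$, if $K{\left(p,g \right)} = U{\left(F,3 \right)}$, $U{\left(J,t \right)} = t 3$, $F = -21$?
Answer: $342353$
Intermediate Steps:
$U{\left(J,t \right)} = 3 t$
$K{\left(p,g \right)} = 9$ ($K{\left(p,g \right)} = 3 \cdot 3 = 9$)
$342362 - K{\left(531,214 \right)} = 342362 - 9 = 342353$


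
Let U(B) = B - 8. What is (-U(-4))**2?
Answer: 144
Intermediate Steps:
U(B) = -8 + B
(-U(-4))**2 = (-(-8 - 4))**2 = (-1*(-12))**2 = 12**2 = 144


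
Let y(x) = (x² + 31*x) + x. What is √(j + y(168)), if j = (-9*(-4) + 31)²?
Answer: √38089 ≈ 195.16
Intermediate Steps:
j = 4489 (j = (36 + 31)² = 67² = 4489)
y(x) = x² + 32*x
√(j + y(168)) = √(4489 + 168*(32 + 168)) = √(4489 + 168*200) = √(4489 + 33600) = √38089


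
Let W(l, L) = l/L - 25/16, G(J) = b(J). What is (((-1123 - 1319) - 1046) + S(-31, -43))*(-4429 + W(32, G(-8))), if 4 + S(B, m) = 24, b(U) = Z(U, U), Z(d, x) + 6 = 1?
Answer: 307747719/20 ≈ 1.5387e+7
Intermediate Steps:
Z(d, x) = -5 (Z(d, x) = -6 + 1 = -5)
b(U) = -5
G(J) = -5
S(B, m) = 20 (S(B, m) = -4 + 24 = 20)
W(l, L) = -25/16 + l/L (W(l, L) = l/L - 25*1/16 = l/L - 25/16 = -25/16 + l/L)
(((-1123 - 1319) - 1046) + S(-31, -43))*(-4429 + W(32, G(-8))) = (((-1123 - 1319) - 1046) + 20)*(-4429 + (-25/16 + 32/(-5))) = ((-2442 - 1046) + 20)*(-4429 + (-25/16 + 32*(-⅕))) = (-3488 + 20)*(-4429 + (-25/16 - 32/5)) = -3468*(-4429 - 637/80) = -3468*(-354957/80) = 307747719/20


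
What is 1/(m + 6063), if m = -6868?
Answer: -1/805 ≈ -0.0012422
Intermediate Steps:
1/(m + 6063) = 1/(-6868 + 6063) = 1/(-805) = -1/805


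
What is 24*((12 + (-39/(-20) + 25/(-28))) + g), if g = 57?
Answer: 58848/35 ≈ 1681.4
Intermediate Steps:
24*((12 + (-39/(-20) + 25/(-28))) + g) = 24*((12 + (-39/(-20) + 25/(-28))) + 57) = 24*((12 + (-39*(-1/20) + 25*(-1/28))) + 57) = 24*((12 + (39/20 - 25/28)) + 57) = 24*((12 + 37/35) + 57) = 24*(457/35 + 57) = 24*(2452/35) = 58848/35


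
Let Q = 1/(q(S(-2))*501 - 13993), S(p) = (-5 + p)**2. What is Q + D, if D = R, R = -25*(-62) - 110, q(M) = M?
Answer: 15200641/10556 ≈ 1440.0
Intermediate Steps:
R = 1440 (R = 1550 - 110 = 1440)
Q = 1/10556 (Q = 1/((-5 - 2)**2*501 - 13993) = 1/((-7)**2*501 - 13993) = 1/(49*501 - 13993) = 1/(24549 - 13993) = 1/10556 ≈ 9.4733e-5)
D = 1440
Q + D = 1/10556 + 1440 = 15200641/10556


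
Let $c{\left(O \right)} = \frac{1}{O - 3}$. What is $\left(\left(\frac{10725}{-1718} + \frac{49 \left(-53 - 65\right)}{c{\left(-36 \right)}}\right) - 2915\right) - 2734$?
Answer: $\frac{377689857}{1718} \approx 2.1984 \cdot 10^{5}$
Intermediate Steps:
$c{\left(O \right)} = \frac{1}{-3 + O}$
$\left(\left(\frac{10725}{-1718} + \frac{49 \left(-53 - 65\right)}{c{\left(-36 \right)}}\right) - 2915\right) - 2734 = \left(\left(\frac{10725}{-1718} + \frac{49 \left(-53 - 65\right)}{\frac{1}{-3 - 36}}\right) - 2915\right) - 2734 = \left(\left(10725 \left(- \frac{1}{1718}\right) + \frac{49 \left(-118\right)}{\frac{1}{-39}}\right) - 2915\right) - 2734 = \left(\left(- \frac{10725}{1718} - \frac{5782}{- \frac{1}{39}}\right) - 2915\right) - 2734 = \left(\left(- \frac{10725}{1718} - -225498\right) - 2915\right) - 2734 = \left(\left(- \frac{10725}{1718} + 225498\right) - 2915\right) - 2734 = \left(\frac{387394839}{1718} - 2915\right) - 2734 = \frac{382386869}{1718} - 2734 = \frac{377689857}{1718}$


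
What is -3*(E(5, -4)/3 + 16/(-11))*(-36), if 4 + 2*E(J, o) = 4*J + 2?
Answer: 1836/11 ≈ 166.91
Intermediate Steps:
E(J, o) = -1 + 2*J (E(J, o) = -2 + (4*J + 2)/2 = -2 + (2 + 4*J)/2 = -2 + (1 + 2*J) = -1 + 2*J)
-3*(E(5, -4)/3 + 16/(-11))*(-36) = -3*((-1 + 2*5)/3 + 16/(-11))*(-36) = -3*((-1 + 10)*(1/3) + 16*(-1/11))*(-36) = -3*(9*(1/3) - 16/11)*(-36) = -3*(3 - 16/11)*(-36) = -3*17/11*(-36) = -51/11*(-36) = 1836/11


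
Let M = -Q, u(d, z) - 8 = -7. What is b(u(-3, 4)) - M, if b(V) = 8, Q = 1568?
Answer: 1576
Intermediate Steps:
u(d, z) = 1 (u(d, z) = 8 - 7 = 1)
M = -1568 (M = -1*1568 = -1568)
b(u(-3, 4)) - M = 8 - 1*(-1568) = 8 + 1568 = 1576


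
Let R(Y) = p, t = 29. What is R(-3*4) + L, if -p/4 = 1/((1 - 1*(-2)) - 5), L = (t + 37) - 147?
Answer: -79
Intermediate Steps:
L = -81 (L = (29 + 37) - 147 = 66 - 147 = -81)
p = 2 (p = -4/((1 - 1*(-2)) - 5) = -4/((1 + 2) - 5) = -4/(3 - 5) = -4/(-2) = -4*(-½) = 2)
R(Y) = 2
R(-3*4) + L = 2 - 81 = -79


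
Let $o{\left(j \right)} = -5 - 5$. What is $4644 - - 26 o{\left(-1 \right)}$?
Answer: $4384$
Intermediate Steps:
$o{\left(j \right)} = -10$
$4644 - - 26 o{\left(-1 \right)} = 4644 - \left(-26\right) \left(-10\right) = 4644 - 260 = 4384$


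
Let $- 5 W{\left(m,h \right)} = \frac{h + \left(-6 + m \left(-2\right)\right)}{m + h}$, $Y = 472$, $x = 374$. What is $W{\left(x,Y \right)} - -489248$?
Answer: $\frac{7338721}{15} \approx 4.8925 \cdot 10^{5}$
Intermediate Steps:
$W{\left(m,h \right)} = - \frac{-6 + h - 2 m}{5 \left(h + m\right)}$ ($W{\left(m,h \right)} = - \frac{\left(h + \left(-6 + m \left(-2\right)\right)\right) \frac{1}{m + h}}{5} = - \frac{\left(h - \left(6 + 2 m\right)\right) \frac{1}{h + m}}{5} = - \frac{\left(-6 + h - 2 m\right) \frac{1}{h + m}}{5} = - \frac{\frac{1}{h + m} \left(-6 + h - 2 m\right)}{5} = - \frac{-6 + h - 2 m}{5 \left(h + m\right)}$)
$W{\left(x,Y \right)} - -489248 = \frac{6 - 472 + 2 \cdot 374}{5 \left(472 + 374\right)} - -489248 = \frac{6 - 472 + 748}{5 \cdot 846} + 489248 = \frac{1}{5} \cdot \frac{1}{846} \cdot 282 + 489248 = \frac{1}{15} + 489248 = \frac{7338721}{15}$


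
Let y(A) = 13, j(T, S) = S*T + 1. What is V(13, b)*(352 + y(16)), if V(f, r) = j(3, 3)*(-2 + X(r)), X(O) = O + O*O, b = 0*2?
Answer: -7300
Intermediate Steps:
j(T, S) = 1 + S*T
b = 0
X(O) = O + O²
V(f, r) = -20 + 10*r*(1 + r) (V(f, r) = (1 + 3*3)*(-2 + r*(1 + r)) = (1 + 9)*(-2 + r*(1 + r)) = 10*(-2 + r*(1 + r)) = -20 + 10*r*(1 + r))
V(13, b)*(352 + y(16)) = (-20 + 10*0*(1 + 0))*(352 + 13) = (-20 + 10*0*1)*365 = (-20 + 0)*365 = -20*365 = -7300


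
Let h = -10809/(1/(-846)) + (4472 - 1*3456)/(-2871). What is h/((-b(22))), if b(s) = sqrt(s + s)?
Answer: -13126805789*sqrt(11)/31581 ≈ -1.3786e+6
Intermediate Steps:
b(s) = sqrt(2)*sqrt(s) (b(s) = sqrt(2*s) = sqrt(2)*sqrt(s))
h = 26253611578/2871 (h = -10809/(-1/846) + (4472 - 3456)*(-1/2871) = -10809*(-846) + 1016*(-1/2871) = 9144414 - 1016/2871 = 26253611578/2871 ≈ 9.1444e+6)
h/((-b(22))) = 26253611578/(2871*((-sqrt(2)*sqrt(22)))) = 26253611578/(2871*((-2*sqrt(11)))) = 26253611578*(-sqrt(11)/22)/2871 = -13126805789*sqrt(11)/31581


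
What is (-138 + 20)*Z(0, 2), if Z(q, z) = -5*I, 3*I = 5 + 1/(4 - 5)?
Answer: 2360/3 ≈ 786.67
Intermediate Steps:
I = 4/3 (I = (5 + 1/(4 - 5))/3 = (5 + 1/(-1))/3 = (5 - 1)/3 = (⅓)*4 = 4/3 ≈ 1.3333)
Z(q, z) = -20/3 (Z(q, z) = -5*4/3 = -20/3)
(-138 + 20)*Z(0, 2) = (-138 + 20)*(-20/3) = -118*(-20/3) = 2360/3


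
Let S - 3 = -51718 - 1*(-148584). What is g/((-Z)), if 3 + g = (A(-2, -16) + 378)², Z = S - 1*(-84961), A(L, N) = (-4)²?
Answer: -155233/181830 ≈ -0.85373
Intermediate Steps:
A(L, N) = 16
S = 96869 (S = 3 + (-51718 - 1*(-148584)) = 3 + (-51718 + 148584) = 3 + 96866 = 96869)
Z = 181830 (Z = 96869 - 1*(-84961) = 96869 + 84961 = 181830)
g = 155233 (g = -3 + (16 + 378)² = -3 + 394² = -3 + 155236 = 155233)
g/((-Z)) = 155233/((-1*181830)) = 155233/(-181830) = 155233*(-1/181830) = -155233/181830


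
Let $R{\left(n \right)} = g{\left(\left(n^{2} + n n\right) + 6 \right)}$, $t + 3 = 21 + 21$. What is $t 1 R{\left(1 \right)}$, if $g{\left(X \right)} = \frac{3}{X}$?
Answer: $\frac{117}{8} \approx 14.625$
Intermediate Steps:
$t = 39$ ($t = -3 + \left(21 + 21\right) = -3 + 42 = 39$)
$R{\left(n \right)} = \frac{3}{6 + 2 n^{2}}$ ($R{\left(n \right)} = \frac{3}{\left(n^{2} + n n\right) + 6} = \frac{3}{\left(n^{2} + n^{2}\right) + 6} = \frac{3}{2 n^{2} + 6} = \frac{3}{6 + 2 n^{2}}$)
$t 1 R{\left(1 \right)} = 39 \cdot 1 \frac{3}{2 \left(3 + 1^{2}\right)} = 39 \frac{3}{2 \left(3 + 1\right)} = 39 \frac{3}{2 \cdot 4} = 39 \cdot \frac{3}{2} \cdot \frac{1}{4} = 39 \cdot \frac{3}{8} = \frac{117}{8}$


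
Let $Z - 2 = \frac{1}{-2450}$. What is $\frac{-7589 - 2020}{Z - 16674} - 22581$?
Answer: $- \frac{307443012977}{13615467} \approx -22580.0$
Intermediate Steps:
$Z = \frac{4899}{2450}$ ($Z = 2 + \frac{1}{-2450} = 2 - \frac{1}{2450} = \frac{4899}{2450} \approx 1.9996$)
$\frac{-7589 - 2020}{Z - 16674} - 22581 = \frac{-7589 - 2020}{\frac{4899}{2450} - 16674} - 22581 = - \frac{9609}{- \frac{40846401}{2450}} - 22581 = \left(-9609\right) \left(- \frac{2450}{40846401}\right) - 22581 = \frac{7847350}{13615467} - 22581 = - \frac{307443012977}{13615467}$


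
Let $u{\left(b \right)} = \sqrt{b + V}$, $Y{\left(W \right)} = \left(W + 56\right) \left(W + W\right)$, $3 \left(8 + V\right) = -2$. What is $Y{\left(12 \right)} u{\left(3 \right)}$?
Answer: $544 i \sqrt{51} \approx 3884.9 i$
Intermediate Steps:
$V = - \frac{26}{3}$ ($V = -8 + \frac{1}{3} \left(-2\right) = -8 - \frac{2}{3} = - \frac{26}{3} \approx -8.6667$)
$Y{\left(W \right)} = 2 W \left(56 + W\right)$ ($Y{\left(W \right)} = \left(56 + W\right) 2 W = 2 W \left(56 + W\right)$)
$u{\left(b \right)} = \sqrt{- \frac{26}{3} + b}$ ($u{\left(b \right)} = \sqrt{b - \frac{26}{3}} = \sqrt{- \frac{26}{3} + b}$)
$Y{\left(12 \right)} u{\left(3 \right)} = 2 \cdot 12 \left(56 + 12\right) \frac{\sqrt{-78 + 9 \cdot 3}}{3} = 2 \cdot 12 \cdot 68 \frac{\sqrt{-78 + 27}}{3} = 1632 \frac{\sqrt{-51}}{3} = 1632 \frac{i \sqrt{51}}{3} = 544 i \sqrt{51}$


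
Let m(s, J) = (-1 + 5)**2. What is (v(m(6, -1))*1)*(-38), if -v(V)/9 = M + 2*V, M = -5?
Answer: 9234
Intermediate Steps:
m(s, J) = 16 (m(s, J) = 4**2 = 16)
v(V) = 45 - 18*V (v(V) = -9*(-5 + 2*V) = 45 - 18*V)
(v(m(6, -1))*1)*(-38) = ((45 - 18*16)*1)*(-38) = ((45 - 288)*1)*(-38) = -243*1*(-38) = -243*(-38) = 9234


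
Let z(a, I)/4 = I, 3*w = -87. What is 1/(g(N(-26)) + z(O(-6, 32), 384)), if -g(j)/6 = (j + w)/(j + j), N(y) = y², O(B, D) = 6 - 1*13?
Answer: 676/1036395 ≈ 0.00065226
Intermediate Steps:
w = -29 (w = (⅓)*(-87) = -29)
O(B, D) = -7 (O(B, D) = 6 - 13 = -7)
z(a, I) = 4*I
g(j) = -3*(-29 + j)/j (g(j) = -6*(j - 29)/(j + j) = -6*(-29 + j)/(2*j) = -6*(-29 + j)*1/(2*j) = -3*(-29 + j)/j)
1/(g(N(-26)) + z(O(-6, 32), 384)) = 1/((-3 + 87/((-26)²)) + 4*384) = 1/((-3 + 87/676) + 1536) = 1/(-1941/676 + 1536) = 1/(1036395/676) = 676/1036395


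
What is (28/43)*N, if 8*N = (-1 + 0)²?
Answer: 7/86 ≈ 0.081395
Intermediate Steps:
N = ⅛ (N = (-1 + 0)²/8 = (⅛)*(-1)² = (⅛)*1 = ⅛ ≈ 0.12500)
(28/43)*N = (28/43)*(⅛) = 7/86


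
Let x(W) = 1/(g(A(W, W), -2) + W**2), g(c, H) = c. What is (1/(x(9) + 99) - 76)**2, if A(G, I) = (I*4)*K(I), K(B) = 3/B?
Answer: 489601081225/84787264 ≈ 5774.5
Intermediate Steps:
A(G, I) = 12 (A(G, I) = (I*4)*(3/I) = (4*I)*(3/I) = 12)
x(W) = 1/(12 + W**2)
(1/(x(9) + 99) - 76)**2 = (1/(1/(12 + 9**2) + 99) - 76)**2 = (1/(1/(12 + 81) + 99) - 76)**2 = (1/(1/93 + 99) - 76)**2 = (1/(9208/93) - 76)**2 = (93/9208 - 76)**2 = (-699715/9208)**2 = 489601081225/84787264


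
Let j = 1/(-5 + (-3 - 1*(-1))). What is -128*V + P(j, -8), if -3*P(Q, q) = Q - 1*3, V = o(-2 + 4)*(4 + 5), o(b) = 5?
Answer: -120938/21 ≈ -5759.0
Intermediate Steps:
j = -1/7 (j = 1/(-5 + (-3 + 1)) = 1/(-5 - 2) = 1/(-7) = -1/7 ≈ -0.14286)
V = 45 (V = 5*(4 + 5) = 5*9 = 45)
P(Q, q) = 1 - Q/3 (P(Q, q) = -(Q - 1*3)/3 = -(Q - 3)/3 = -(-3 + Q)/3 = 1 - Q/3)
-128*V + P(j, -8) = -128*45 + (1 - 1/3*(-1/7)) = -5760 + (1 + 1/21) = -5760 + 22/21 = -120938/21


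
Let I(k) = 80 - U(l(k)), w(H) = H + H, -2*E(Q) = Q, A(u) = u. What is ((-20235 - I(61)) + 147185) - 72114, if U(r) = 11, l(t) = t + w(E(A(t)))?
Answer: 54767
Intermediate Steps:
E(Q) = -Q/2
w(H) = 2*H
l(t) = 0 (l(t) = t + 2*(-t/2) = t - t = 0)
I(k) = 69 (I(k) = 80 - 1*11 = 80 - 11 = 69)
((-20235 - I(61)) + 147185) - 72114 = ((-20235 - 1*69) + 147185) - 72114 = ((-20235 - 69) + 147185) - 72114 = (-20304 + 147185) - 72114 = 126881 - 72114 = 54767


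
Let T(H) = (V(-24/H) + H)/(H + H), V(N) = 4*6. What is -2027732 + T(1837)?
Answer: -7449885507/3674 ≈ -2.0277e+6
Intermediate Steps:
V(N) = 24
T(H) = (24 + H)/(2*H) (T(H) = (24 + H)/(H + H) = (24 + H)/((2*H)) = (24 + H)*(1/(2*H)) = (24 + H)/(2*H))
-2027732 + T(1837) = -2027732 + (1/2)*(24 + 1837)/1837 = -2027732 + (1/2)*(1/1837)*1861 = -2027732 + 1861/3674 = -7449885507/3674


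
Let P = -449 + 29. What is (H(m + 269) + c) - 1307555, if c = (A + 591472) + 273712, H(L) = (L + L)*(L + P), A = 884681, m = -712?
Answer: 1206928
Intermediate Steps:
P = -420
H(L) = 2*L*(-420 + L) (H(L) = (L + L)*(L - 420) = (2*L)*(-420 + L) = 2*L*(-420 + L))
c = 1749865 (c = (884681 + 591472) + 273712 = 1476153 + 273712 = 1749865)
(H(m + 269) + c) - 1307555 = (2*(-712 + 269)*(-420 + (-712 + 269)) + 1749865) - 1307555 = (2*(-443)*(-420 - 443) + 1749865) - 1307555 = (2*(-443)*(-863) + 1749865) - 1307555 = (764618 + 1749865) - 1307555 = 2514483 - 1307555 = 1206928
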